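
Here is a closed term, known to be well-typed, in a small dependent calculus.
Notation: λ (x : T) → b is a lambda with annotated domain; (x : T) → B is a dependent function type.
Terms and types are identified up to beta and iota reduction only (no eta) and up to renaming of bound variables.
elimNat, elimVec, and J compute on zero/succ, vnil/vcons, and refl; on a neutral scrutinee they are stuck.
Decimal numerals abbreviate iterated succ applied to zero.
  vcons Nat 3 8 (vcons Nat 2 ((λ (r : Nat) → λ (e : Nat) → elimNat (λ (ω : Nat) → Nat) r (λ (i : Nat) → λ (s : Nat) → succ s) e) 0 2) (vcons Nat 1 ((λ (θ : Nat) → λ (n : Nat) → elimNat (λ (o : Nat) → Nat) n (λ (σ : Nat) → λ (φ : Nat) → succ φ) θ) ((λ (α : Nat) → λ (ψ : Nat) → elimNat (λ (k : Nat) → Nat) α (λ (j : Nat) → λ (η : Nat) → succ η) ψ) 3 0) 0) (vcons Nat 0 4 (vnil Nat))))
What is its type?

the term's type:
  Vec Nat 4


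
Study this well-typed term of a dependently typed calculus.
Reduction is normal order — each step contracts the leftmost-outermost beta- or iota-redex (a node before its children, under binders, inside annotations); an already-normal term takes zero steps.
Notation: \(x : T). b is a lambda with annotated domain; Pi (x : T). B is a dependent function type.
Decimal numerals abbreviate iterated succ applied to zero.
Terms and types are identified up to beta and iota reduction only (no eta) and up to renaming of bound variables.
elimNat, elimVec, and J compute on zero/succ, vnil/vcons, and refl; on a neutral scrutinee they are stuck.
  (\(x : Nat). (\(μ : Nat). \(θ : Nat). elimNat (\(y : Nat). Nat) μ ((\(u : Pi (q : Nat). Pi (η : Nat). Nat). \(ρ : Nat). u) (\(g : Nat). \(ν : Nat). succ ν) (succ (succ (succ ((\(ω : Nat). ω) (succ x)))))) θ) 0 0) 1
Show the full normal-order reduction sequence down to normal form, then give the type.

reduction (normal order):
  (\(x : Nat). (\(μ : Nat). \(θ : Nat). elimNat (\(y : Nat). Nat) μ ((\(u : Pi (q : Nat). Pi (η : Nat). Nat). \(ρ : Nat). u) (\(g : Nat). \(ν : Nat). succ ν) (succ (succ (succ ((\(ω : Nat). ω) (succ x)))))) θ) 0 0) 1
  ~> (\(x : Nat). \(μ : Nat). elimNat (\(θ : Nat). Nat) x ((\(y : Pi (u : Nat). Pi (q : Nat). Nat). \(η : Nat). y) (\(ρ : Nat). \(g : Nat). succ g) (succ (succ (succ ((\(ν : Nat). ν) 2))))) μ) 0 0
  ~> (\(x : Nat). elimNat (\(μ : Nat). Nat) 0 ((\(θ : Pi (y : Nat). Pi (u : Nat). Nat). \(q : Nat). θ) (\(η : Nat). \(ρ : Nat). succ ρ) (succ (succ (succ ((\(g : Nat). g) 2))))) x) 0
  ~> elimNat (\(x : Nat). Nat) 0 ((\(μ : Pi (θ : Nat). Pi (y : Nat). Nat). \(u : Nat). μ) (\(q : Nat). \(η : Nat). succ η) (succ (succ (succ ((\(ρ : Nat). ρ) 2))))) 0
  ~> 0
inferred type:
  Nat


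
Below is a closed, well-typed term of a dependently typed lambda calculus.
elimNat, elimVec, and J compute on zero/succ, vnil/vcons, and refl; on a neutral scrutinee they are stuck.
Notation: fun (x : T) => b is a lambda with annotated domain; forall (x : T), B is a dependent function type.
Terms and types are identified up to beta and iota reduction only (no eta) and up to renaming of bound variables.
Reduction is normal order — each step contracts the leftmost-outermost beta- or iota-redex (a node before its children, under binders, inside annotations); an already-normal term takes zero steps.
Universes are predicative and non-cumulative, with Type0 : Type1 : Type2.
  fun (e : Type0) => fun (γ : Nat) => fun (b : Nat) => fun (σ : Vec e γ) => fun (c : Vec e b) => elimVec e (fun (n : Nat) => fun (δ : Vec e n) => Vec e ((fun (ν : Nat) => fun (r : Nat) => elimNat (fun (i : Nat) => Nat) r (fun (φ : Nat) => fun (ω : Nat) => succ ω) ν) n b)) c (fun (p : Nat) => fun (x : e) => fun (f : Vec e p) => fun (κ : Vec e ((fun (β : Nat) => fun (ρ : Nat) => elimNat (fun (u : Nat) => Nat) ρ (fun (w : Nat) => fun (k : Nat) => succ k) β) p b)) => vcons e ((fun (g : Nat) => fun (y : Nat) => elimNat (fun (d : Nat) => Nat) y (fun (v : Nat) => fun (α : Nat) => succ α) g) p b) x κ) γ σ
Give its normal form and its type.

resulting normal form:
  fun (e : Type0) => fun (γ : Nat) => fun (b : Nat) => fun (σ : Vec e γ) => fun (c : Vec e b) => elimVec e (fun (n : Nat) => fun (δ : Vec e n) => Vec e (elimNat (fun (ν : Nat) => Nat) b (fun (r : Nat) => fun (i : Nat) => succ i) n)) c (fun (φ : Nat) => fun (ω : e) => fun (p : Vec e φ) => fun (x : Vec e (elimNat (fun (f : Nat) => Nat) b (fun (κ : Nat) => fun (β : Nat) => succ β) φ)) => vcons e (elimNat (fun (ρ : Nat) => Nat) b (fun (u : Nat) => fun (w : Nat) => succ w) φ) ω x) γ σ
inferred type:
  forall (e : Type0), forall (γ : Nat), forall (b : Nat), forall (σ : Vec e γ), forall (c : Vec e b), Vec e (elimNat (fun (n : Nat) => Nat) b (fun (δ : Nat) => fun (ν : Nat) => succ ν) γ)


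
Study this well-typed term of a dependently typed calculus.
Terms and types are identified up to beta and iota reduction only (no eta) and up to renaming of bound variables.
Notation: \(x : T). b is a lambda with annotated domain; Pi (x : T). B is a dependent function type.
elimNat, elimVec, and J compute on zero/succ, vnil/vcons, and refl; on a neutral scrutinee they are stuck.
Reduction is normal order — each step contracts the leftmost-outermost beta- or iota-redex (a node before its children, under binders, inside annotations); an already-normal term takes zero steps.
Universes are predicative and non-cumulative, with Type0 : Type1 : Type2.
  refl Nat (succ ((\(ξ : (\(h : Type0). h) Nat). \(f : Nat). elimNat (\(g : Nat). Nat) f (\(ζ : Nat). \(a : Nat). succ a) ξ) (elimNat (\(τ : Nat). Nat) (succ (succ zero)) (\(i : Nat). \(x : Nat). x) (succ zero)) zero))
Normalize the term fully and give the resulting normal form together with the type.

resulting normal form:
  refl Nat (succ (succ (succ zero)))
type:
  Eq Nat (succ (succ (succ zero))) (succ (succ (succ zero)))
observation: the term reaches its normal form after 13 normal-order steps.


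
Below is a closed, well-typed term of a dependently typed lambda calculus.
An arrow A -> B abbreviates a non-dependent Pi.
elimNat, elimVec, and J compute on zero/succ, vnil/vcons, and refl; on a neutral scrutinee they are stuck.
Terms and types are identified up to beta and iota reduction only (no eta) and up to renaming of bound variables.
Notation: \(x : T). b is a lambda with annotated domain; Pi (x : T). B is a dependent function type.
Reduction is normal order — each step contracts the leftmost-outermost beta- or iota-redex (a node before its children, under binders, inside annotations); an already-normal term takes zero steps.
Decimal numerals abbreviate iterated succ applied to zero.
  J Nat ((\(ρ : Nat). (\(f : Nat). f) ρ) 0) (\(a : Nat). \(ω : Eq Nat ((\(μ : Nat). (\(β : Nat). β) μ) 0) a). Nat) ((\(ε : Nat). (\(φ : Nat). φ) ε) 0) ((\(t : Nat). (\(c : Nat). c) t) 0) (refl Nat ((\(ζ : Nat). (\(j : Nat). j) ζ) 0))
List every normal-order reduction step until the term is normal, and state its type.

reduction (normal order):
  J Nat ((\(ρ : Nat). (\(f : Nat). f) ρ) 0) (\(a : Nat). \(ω : Eq Nat ((\(μ : Nat). (\(β : Nat). β) μ) 0) a). Nat) ((\(ε : Nat). (\(φ : Nat). φ) ε) 0) ((\(t : Nat). (\(c : Nat). c) t) 0) (refl Nat ((\(ζ : Nat). (\(j : Nat). j) ζ) 0))
  ~> (\(ρ : Nat). (\(f : Nat). f) ρ) 0
  ~> (\(ρ : Nat). ρ) 0
  ~> 0
type:
  Nat


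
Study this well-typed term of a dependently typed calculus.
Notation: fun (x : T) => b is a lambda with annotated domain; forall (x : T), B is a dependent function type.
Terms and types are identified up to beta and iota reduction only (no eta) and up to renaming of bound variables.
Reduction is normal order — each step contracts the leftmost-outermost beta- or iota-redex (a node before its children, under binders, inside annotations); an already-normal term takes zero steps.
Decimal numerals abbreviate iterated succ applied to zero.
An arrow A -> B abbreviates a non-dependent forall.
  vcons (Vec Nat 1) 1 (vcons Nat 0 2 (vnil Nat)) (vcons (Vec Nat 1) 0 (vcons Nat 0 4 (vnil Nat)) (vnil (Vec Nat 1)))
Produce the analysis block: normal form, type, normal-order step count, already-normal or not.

resulting normal form:
  vcons (Vec Nat 1) 1 (vcons Nat 0 2 (vnil Nat)) (vcons (Vec Nat 1) 0 (vcons Nat 0 4 (vnil Nat)) (vnil (Vec Nat 1)))
type:
  Vec (Vec Nat 1) 2
steps to reach normal form (normal order): 0
started in normal form: yes


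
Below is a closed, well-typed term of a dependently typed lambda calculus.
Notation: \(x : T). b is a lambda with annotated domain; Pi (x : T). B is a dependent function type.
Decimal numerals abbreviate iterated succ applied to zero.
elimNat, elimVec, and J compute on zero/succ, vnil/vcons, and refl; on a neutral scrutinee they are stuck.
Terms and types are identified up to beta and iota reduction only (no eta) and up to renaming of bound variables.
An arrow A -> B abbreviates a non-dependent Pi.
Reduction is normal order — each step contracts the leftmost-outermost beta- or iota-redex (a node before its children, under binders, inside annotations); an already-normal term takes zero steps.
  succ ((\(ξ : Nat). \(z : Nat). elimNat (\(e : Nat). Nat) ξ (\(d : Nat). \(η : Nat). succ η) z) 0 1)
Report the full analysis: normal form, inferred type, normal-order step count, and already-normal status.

reduced normal form:
  2
type:
  Nat
steps to reach normal form (normal order): 6
term was already normal: no
first redex: a beta-redex


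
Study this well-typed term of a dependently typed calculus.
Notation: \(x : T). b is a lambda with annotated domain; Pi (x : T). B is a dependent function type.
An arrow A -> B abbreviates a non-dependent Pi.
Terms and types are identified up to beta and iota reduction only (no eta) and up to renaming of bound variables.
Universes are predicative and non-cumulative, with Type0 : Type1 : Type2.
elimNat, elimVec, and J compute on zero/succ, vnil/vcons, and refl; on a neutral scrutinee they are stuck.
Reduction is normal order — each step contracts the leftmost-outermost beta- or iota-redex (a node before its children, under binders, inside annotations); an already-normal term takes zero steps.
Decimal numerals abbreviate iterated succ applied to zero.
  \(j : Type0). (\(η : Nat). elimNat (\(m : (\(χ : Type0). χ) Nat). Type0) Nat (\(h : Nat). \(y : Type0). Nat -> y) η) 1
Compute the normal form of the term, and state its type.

reduced normal form:
  \(j : Type0). Nat -> Nat
inferred type:
  Type0 -> Type0
observation: the term reaches its normal form after 5 normal-order steps.


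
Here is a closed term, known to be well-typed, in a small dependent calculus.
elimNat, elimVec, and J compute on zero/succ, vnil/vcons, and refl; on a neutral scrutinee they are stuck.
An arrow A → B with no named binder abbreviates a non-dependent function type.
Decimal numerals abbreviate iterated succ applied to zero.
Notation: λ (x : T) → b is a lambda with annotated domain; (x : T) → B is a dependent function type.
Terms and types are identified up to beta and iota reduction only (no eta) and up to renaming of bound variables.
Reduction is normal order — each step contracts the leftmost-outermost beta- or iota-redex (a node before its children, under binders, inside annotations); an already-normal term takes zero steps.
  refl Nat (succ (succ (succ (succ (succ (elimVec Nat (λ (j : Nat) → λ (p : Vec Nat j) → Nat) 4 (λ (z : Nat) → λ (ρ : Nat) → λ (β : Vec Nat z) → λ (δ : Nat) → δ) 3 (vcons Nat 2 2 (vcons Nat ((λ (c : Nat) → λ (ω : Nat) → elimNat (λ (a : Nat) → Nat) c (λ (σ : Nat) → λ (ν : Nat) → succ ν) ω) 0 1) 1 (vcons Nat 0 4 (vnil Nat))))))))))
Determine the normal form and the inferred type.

normal form:
  refl Nat 9
type:
  Eq Nat 9 9
observation: 16 normal-order steps separate the term from its normal form.


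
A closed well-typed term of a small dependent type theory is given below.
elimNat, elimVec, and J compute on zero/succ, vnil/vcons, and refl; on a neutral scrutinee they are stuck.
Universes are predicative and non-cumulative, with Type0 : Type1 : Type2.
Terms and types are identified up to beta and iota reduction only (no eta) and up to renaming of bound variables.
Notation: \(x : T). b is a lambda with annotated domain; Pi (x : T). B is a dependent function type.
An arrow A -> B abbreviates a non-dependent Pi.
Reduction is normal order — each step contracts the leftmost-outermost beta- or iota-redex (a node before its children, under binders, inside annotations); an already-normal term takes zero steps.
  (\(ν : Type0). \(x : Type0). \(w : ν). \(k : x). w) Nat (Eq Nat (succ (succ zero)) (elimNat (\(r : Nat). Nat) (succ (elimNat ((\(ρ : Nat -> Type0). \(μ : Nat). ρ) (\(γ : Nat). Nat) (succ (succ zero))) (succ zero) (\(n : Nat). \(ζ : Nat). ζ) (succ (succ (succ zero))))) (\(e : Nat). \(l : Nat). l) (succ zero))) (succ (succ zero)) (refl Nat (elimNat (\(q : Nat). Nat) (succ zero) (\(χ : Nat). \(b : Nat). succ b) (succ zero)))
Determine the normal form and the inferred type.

reduced normal form:
  succ (succ zero)
inferred type:
  Nat


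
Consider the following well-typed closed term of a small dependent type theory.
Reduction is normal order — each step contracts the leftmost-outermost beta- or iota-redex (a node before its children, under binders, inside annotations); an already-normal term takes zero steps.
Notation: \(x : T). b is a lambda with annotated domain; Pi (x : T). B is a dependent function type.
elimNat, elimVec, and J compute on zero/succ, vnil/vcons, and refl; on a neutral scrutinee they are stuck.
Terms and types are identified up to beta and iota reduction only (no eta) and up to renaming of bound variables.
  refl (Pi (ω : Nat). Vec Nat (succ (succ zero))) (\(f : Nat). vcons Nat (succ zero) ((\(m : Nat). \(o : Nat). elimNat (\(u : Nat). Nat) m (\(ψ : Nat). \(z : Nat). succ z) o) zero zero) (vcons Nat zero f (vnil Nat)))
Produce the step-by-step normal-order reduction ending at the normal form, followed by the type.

normal-order reduction:
  refl (Pi (ω : Nat). Vec Nat (succ (succ zero))) (\(f : Nat). vcons Nat (succ zero) ((\(m : Nat). \(o : Nat). elimNat (\(u : Nat). Nat) m (\(ψ : Nat). \(z : Nat). succ z) o) zero zero) (vcons Nat zero f (vnil Nat)))
  ~> refl (Pi (ω : Nat). Vec Nat (succ (succ zero))) (\(f : Nat). vcons Nat (succ zero) ((\(m : Nat). elimNat (\(o : Nat). Nat) zero (\(u : Nat). \(ψ : Nat). succ ψ) m) zero) (vcons Nat zero f (vnil Nat)))
  ~> refl (Pi (ω : Nat). Vec Nat (succ (succ zero))) (\(f : Nat). vcons Nat (succ zero) (elimNat (\(m : Nat). Nat) zero (\(o : Nat). \(u : Nat). succ u) zero) (vcons Nat zero f (vnil Nat)))
  ~> refl (Pi (ω : Nat). Vec Nat (succ (succ zero))) (\(f : Nat). vcons Nat (succ zero) zero (vcons Nat zero f (vnil Nat)))
the term's type:
  Eq (Pi (ω : Nat). Vec Nat (succ (succ zero))) (\(f : Nat). vcons Nat (succ zero) zero (vcons Nat zero f (vnil Nat))) (\(m : Nat). vcons Nat (succ zero) zero (vcons Nat zero m (vnil Nat)))


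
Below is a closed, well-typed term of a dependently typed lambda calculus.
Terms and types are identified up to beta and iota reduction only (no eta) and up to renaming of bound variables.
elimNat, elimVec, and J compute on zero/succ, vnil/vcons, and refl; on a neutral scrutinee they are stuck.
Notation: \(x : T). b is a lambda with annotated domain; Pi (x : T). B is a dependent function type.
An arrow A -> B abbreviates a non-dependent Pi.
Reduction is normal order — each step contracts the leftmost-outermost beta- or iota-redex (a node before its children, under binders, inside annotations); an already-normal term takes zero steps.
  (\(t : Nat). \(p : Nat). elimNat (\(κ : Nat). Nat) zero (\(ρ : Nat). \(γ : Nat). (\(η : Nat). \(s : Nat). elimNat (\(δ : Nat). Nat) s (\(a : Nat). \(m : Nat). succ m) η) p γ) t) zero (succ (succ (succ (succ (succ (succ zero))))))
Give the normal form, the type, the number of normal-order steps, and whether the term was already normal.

resulting normal form:
  zero
inferred type:
  Nat
reduction steps (normal order): 3
started in normal form: no
first contracted redex: a beta-redex


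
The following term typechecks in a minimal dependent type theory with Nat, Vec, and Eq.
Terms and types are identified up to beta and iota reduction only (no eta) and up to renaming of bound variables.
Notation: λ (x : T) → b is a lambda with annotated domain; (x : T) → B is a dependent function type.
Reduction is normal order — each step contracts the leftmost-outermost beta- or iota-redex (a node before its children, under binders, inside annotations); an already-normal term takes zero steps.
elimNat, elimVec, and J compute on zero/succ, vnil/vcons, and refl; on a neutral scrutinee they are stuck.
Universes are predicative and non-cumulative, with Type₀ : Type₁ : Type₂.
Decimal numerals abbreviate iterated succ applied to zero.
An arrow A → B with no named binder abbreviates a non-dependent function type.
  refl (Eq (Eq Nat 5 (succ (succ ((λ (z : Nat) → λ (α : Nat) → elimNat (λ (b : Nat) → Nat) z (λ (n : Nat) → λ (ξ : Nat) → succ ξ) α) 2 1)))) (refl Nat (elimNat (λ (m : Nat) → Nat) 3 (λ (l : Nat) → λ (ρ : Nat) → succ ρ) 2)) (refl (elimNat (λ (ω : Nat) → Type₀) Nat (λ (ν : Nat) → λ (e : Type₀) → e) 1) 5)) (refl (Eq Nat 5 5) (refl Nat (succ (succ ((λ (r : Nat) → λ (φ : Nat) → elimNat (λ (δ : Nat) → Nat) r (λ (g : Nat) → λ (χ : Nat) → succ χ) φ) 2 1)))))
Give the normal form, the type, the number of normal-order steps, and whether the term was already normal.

resulting normal form:
  refl (Eq (Eq Nat 5 5) (refl Nat 5) (refl Nat 5)) (refl (Eq Nat 5 5) (refl Nat 5))
the term's type:
  Eq (Eq (Eq Nat 5 5) (refl Nat 5) (refl Nat 5)) (refl (Eq Nat 5 5) (refl Nat 5)) (refl (Eq Nat 5 5) (refl Nat 5))
steps to reach normal form (normal order): 23
started in normal form: no
first redex: a beta-redex


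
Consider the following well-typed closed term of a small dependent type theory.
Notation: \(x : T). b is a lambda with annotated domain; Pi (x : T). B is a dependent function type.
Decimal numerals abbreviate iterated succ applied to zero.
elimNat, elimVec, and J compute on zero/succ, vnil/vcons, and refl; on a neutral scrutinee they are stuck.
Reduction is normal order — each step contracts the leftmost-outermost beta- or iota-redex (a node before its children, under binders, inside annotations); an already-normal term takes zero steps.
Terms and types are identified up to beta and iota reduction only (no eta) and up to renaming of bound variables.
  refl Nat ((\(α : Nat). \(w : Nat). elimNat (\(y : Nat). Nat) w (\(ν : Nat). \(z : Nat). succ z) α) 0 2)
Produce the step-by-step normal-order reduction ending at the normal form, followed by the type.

reduction (normal order):
  refl Nat ((\(α : Nat). \(w : Nat). elimNat (\(y : Nat). Nat) w (\(ν : Nat). \(z : Nat). succ z) α) 0 2)
  ~> refl Nat ((\(α : Nat). elimNat (\(w : Nat). Nat) α (\(y : Nat). \(ν : Nat). succ ν) 0) 2)
  ~> refl Nat (elimNat (\(α : Nat). Nat) 2 (\(w : Nat). \(y : Nat). succ y) 0)
  ~> refl Nat 2
type:
  Eq Nat 2 2


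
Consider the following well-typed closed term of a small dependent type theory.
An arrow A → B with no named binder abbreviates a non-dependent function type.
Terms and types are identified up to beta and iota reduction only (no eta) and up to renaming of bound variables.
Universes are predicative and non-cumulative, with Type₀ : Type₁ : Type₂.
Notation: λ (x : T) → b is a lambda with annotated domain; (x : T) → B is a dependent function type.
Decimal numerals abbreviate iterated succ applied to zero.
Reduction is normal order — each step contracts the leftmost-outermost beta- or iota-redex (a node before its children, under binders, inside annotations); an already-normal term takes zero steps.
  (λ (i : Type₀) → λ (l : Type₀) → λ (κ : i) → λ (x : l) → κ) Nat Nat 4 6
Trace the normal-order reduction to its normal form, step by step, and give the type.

reduction (normal order):
  (λ (i : Type₀) → λ (l : Type₀) → λ (κ : i) → λ (x : l) → κ) Nat Nat 4 6
  ~> (λ (i : Type₀) → λ (l : Nat) → λ (κ : i) → l) Nat 4 6
  ~> (λ (i : Nat) → λ (l : Nat) → i) 4 6
  ~> (λ (i : Nat) → 4) 6
  ~> 4
inferred type:
  Nat


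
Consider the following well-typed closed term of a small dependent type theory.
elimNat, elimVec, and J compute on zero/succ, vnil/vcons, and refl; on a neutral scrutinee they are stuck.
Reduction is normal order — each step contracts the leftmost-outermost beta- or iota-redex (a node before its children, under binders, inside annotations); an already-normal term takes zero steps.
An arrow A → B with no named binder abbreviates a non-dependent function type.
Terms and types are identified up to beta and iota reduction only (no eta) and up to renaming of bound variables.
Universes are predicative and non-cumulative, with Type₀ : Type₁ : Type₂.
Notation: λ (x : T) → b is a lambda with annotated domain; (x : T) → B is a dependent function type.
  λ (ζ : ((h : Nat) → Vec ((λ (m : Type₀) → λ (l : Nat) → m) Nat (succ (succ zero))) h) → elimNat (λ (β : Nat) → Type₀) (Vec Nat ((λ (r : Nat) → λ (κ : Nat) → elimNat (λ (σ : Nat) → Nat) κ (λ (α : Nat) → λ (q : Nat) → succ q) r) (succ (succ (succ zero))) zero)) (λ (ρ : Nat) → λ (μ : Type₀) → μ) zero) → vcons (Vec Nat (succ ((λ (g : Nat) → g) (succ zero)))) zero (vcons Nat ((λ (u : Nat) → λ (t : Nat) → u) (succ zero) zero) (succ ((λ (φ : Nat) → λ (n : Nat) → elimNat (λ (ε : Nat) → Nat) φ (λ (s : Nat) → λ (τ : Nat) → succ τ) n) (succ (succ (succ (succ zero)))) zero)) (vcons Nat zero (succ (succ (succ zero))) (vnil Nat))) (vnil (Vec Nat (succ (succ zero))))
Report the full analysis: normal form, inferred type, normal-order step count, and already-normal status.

normal form:
  λ (ζ : ((h : Nat) → Vec Nat h) → Vec Nat (succ (succ (succ zero)))) → vcons (Vec Nat (succ (succ zero))) zero (vcons Nat (succ zero) (succ (succ (succ (succ (succ zero))))) (vcons Nat zero (succ (succ (succ zero))) (vnil Nat))) (vnil (Vec Nat (succ (succ zero))))
inferred type:
  (((ζ : Nat) → Vec Nat ζ) → Vec Nat (succ (succ (succ zero)))) → Vec (Vec Nat (succ (succ zero))) (succ zero)
reduction steps (normal order): 21
started in normal form: no
first redex: a beta-redex


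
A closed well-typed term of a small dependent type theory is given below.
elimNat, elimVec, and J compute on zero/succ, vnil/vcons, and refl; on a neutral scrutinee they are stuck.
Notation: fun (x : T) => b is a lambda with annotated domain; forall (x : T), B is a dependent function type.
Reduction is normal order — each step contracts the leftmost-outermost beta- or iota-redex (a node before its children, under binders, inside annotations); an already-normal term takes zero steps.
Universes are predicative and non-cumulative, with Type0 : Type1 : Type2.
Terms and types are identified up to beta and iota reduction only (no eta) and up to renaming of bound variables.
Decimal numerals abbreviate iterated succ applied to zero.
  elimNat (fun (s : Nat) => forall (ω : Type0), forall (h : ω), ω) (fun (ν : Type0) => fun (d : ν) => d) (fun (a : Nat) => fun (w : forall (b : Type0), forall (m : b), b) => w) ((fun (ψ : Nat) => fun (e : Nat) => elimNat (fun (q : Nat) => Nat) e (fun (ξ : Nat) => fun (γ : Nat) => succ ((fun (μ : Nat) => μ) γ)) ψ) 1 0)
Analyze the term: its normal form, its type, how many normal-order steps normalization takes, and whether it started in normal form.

normal form:
  fun (s : Type0) => fun (ω : s) => ω
the term's type:
  forall (s : Type0), forall (ω : s), s
normal-order step count: 11
already normal: no
first contracted redex: a beta-redex


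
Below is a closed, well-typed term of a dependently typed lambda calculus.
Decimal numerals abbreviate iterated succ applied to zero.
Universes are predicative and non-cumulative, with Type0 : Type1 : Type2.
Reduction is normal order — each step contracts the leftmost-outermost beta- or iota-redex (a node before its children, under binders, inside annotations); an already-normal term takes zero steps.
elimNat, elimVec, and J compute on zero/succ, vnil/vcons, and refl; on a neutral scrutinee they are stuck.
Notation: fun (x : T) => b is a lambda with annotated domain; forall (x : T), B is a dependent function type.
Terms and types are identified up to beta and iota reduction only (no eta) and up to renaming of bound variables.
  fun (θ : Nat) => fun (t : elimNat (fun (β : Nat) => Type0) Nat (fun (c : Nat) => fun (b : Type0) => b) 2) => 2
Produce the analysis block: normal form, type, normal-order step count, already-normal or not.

normal form:
  fun (θ : Nat) => fun (t : Nat) => 2
type:
  forall (θ : Nat), forall (t : Nat), Nat
steps to reach normal form (normal order): 7
started in normal form: no
first redex: an elimNat iota-redex


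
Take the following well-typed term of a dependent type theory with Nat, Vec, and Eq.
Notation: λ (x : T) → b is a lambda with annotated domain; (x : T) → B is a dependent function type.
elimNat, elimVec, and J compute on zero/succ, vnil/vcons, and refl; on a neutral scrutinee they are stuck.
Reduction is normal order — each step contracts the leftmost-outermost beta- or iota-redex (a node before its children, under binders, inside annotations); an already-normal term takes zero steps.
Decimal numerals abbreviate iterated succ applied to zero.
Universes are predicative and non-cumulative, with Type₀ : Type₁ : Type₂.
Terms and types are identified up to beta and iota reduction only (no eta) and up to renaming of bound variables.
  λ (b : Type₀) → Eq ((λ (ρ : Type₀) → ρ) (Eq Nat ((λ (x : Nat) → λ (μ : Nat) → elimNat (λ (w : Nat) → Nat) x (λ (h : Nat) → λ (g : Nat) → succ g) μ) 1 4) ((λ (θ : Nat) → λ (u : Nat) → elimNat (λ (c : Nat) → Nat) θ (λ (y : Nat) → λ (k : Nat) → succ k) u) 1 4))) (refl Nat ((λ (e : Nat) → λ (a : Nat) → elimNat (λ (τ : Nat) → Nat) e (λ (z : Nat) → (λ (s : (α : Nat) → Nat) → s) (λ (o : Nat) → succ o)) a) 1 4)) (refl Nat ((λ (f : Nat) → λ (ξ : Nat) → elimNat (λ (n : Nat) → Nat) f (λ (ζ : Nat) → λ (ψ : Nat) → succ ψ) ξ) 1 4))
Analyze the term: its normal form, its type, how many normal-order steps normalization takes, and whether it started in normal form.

reduced normal form:
  λ (b : Type₀) → Eq (Eq Nat 5 5) (refl Nat 5) (refl Nat 5)
type:
  (b : Type₀) → Type₀
normal-order step count: 65
started in normal form: no
first redex: a beta-redex


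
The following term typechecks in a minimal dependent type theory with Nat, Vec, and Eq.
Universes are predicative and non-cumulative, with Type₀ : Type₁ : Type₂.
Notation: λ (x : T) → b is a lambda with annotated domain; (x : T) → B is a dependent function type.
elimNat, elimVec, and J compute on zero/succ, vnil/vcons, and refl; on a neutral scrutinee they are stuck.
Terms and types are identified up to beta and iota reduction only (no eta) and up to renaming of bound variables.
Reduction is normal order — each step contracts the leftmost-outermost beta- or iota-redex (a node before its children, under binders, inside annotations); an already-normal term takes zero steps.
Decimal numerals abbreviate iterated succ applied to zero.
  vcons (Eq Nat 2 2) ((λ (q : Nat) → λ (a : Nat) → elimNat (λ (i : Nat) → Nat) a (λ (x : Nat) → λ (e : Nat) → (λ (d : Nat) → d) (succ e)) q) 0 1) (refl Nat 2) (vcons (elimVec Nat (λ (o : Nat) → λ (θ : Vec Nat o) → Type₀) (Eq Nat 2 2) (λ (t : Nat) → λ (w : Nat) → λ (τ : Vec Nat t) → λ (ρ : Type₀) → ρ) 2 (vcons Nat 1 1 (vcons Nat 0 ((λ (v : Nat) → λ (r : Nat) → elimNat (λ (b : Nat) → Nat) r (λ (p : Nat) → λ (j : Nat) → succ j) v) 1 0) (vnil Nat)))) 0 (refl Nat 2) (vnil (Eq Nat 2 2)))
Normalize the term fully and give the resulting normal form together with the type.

resulting normal form:
  vcons (Eq Nat 2 2) 1 (refl Nat 2) (vcons (Eq Nat 2 2) 0 (refl Nat 2) (vnil (Eq Nat 2 2)))
inferred type:
  Vec (Eq Nat 2 2) 2


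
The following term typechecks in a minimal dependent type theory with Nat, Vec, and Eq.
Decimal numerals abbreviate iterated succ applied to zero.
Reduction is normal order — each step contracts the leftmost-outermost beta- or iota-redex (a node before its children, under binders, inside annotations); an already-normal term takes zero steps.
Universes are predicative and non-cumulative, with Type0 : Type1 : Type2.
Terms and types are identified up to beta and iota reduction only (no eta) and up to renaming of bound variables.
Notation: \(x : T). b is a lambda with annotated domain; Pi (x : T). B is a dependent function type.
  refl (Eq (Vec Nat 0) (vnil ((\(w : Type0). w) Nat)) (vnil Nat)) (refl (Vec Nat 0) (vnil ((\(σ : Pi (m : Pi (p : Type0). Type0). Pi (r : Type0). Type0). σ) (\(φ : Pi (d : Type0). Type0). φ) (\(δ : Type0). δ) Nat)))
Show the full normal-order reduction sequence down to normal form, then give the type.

reduction (normal order):
  refl (Eq (Vec Nat 0) (vnil ((\(w : Type0). w) Nat)) (vnil Nat)) (refl (Vec Nat 0) (vnil ((\(σ : Pi (m : Pi (p : Type0). Type0). Pi (r : Type0). Type0). σ) (\(φ : Pi (d : Type0). Type0). φ) (\(δ : Type0). δ) Nat)))
  ~> refl (Eq (Vec Nat 0) (vnil Nat) (vnil Nat)) (refl (Vec Nat 0) (vnil ((\(w : Pi (σ : Pi (m : Type0). Type0). Pi (p : Type0). Type0). w) (\(r : Pi (φ : Type0). Type0). r) (\(d : Type0). d) Nat)))
  ~> refl (Eq (Vec Nat 0) (vnil Nat) (vnil Nat)) (refl (Vec Nat 0) (vnil ((\(w : Pi (σ : Type0). Type0). w) (\(m : Type0). m) Nat)))
  ~> refl (Eq (Vec Nat 0) (vnil Nat) (vnil Nat)) (refl (Vec Nat 0) (vnil ((\(w : Type0). w) Nat)))
  ~> refl (Eq (Vec Nat 0) (vnil Nat) (vnil Nat)) (refl (Vec Nat 0) (vnil Nat))
type:
  Eq (Eq (Vec Nat 0) (vnil Nat) (vnil Nat)) (refl (Vec Nat 0) (vnil Nat)) (refl (Vec Nat 0) (vnil Nat))


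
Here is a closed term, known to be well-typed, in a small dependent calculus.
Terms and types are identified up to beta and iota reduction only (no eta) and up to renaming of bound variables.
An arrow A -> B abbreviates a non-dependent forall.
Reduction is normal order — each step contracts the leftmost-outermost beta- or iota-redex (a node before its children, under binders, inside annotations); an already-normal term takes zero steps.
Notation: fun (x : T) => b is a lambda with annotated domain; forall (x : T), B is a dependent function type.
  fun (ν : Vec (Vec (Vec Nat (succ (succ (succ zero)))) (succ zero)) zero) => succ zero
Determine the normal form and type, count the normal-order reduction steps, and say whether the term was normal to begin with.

resulting normal form:
  fun (ν : Vec (Vec (Vec Nat (succ (succ (succ zero)))) (succ zero)) zero) => succ zero
type:
  Vec (Vec (Vec Nat (succ (succ (succ zero)))) (succ zero)) zero -> Nat
normal-order step count: 0
already normal: yes


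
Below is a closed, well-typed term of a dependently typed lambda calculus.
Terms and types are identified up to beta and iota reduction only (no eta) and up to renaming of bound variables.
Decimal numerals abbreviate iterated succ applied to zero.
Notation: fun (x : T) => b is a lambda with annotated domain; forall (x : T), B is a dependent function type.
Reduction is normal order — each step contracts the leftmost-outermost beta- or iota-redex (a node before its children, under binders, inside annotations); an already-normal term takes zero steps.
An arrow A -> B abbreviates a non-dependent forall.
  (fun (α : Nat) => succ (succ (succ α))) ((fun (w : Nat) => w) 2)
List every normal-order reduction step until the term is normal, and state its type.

normal-order reduction:
  (fun (α : Nat) => succ (succ (succ α))) ((fun (w : Nat) => w) 2)
  ~> succ (succ (succ ((fun (α : Nat) => α) 2)))
  ~> 5
type:
  Nat


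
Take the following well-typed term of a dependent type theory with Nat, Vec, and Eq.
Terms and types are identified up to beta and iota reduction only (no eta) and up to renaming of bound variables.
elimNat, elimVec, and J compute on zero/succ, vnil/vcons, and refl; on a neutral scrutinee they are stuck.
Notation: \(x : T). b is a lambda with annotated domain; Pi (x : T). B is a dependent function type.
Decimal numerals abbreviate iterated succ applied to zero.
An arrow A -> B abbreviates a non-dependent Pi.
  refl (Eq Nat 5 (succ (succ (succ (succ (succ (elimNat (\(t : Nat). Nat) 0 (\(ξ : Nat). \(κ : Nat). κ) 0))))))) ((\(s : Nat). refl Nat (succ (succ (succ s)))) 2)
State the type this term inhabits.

inferred type:
  Eq (Eq Nat 5 5) (refl Nat 5) (refl Nat 5)


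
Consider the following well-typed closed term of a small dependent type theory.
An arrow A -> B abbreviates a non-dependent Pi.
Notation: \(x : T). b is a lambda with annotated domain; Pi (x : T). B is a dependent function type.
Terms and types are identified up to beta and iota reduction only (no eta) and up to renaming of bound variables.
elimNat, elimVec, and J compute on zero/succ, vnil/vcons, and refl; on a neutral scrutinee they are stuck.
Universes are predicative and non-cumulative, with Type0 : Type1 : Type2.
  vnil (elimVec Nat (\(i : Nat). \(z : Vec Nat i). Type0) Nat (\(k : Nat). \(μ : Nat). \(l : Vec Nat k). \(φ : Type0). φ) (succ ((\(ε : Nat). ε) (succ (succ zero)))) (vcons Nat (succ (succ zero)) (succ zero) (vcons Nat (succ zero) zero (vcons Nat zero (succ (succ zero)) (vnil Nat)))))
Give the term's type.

inferred type:
  Vec Nat zero


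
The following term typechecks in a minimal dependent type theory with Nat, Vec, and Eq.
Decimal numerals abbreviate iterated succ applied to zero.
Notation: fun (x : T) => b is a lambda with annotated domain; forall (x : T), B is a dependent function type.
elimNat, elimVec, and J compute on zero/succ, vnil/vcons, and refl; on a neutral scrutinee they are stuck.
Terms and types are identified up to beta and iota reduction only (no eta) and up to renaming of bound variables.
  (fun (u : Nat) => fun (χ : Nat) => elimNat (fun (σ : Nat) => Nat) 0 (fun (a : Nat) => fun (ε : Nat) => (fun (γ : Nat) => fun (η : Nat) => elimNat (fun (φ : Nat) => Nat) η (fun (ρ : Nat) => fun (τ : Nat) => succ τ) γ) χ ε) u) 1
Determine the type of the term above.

type:
  forall (u : Nat), Nat


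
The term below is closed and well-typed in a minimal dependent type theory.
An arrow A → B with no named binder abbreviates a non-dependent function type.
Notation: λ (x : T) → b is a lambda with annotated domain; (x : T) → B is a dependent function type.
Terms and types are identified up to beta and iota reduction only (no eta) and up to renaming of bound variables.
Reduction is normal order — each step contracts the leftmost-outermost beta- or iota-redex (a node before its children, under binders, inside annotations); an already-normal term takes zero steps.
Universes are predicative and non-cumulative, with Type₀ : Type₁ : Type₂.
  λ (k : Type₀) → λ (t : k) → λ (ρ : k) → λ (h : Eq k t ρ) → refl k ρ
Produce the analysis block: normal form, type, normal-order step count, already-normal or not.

resulting normal form:
  λ (k : Type₀) → λ (t : k) → λ (ρ : k) → λ (h : Eq k t ρ) → refl k ρ
type:
  (k : Type₀) → (t : k) → (ρ : k) → Eq k t ρ → Eq k ρ ρ
normal-order step count: 0
term was already normal: yes


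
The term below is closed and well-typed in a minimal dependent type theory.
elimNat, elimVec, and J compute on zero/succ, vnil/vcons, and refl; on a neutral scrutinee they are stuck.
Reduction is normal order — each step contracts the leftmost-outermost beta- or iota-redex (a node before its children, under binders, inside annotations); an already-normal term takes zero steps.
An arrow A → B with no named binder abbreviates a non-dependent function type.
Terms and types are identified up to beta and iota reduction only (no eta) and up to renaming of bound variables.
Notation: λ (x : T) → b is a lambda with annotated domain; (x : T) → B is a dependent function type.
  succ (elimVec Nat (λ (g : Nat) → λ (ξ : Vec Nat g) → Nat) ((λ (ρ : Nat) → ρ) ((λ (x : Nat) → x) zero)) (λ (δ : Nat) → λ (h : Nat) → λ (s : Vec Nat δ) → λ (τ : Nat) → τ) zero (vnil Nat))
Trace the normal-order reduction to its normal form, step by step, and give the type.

normal-order reduction sequence:
  succ (elimVec Nat (λ (g : Nat) → λ (ξ : Vec Nat g) → Nat) ((λ (ρ : Nat) → ρ) ((λ (x : Nat) → x) zero)) (λ (δ : Nat) → λ (h : Nat) → λ (s : Vec Nat δ) → λ (τ : Nat) → τ) zero (vnil Nat))
  ~> succ ((λ (g : Nat) → g) ((λ (ξ : Nat) → ξ) zero))
  ~> succ ((λ (g : Nat) → g) zero)
  ~> succ zero
inferred type:
  Nat


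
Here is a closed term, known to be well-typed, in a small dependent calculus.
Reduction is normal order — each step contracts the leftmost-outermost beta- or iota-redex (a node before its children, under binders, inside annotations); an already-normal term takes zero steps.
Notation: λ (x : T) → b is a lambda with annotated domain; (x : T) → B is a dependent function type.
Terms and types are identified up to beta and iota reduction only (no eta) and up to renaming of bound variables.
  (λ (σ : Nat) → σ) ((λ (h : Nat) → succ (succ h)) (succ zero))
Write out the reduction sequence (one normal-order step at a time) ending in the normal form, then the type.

normal-order reduction sequence:
  (λ (σ : Nat) → σ) ((λ (h : Nat) → succ (succ h)) (succ zero))
  ~> (λ (σ : Nat) → succ (succ σ)) (succ zero)
  ~> succ (succ (succ zero))
inferred type:
  Nat


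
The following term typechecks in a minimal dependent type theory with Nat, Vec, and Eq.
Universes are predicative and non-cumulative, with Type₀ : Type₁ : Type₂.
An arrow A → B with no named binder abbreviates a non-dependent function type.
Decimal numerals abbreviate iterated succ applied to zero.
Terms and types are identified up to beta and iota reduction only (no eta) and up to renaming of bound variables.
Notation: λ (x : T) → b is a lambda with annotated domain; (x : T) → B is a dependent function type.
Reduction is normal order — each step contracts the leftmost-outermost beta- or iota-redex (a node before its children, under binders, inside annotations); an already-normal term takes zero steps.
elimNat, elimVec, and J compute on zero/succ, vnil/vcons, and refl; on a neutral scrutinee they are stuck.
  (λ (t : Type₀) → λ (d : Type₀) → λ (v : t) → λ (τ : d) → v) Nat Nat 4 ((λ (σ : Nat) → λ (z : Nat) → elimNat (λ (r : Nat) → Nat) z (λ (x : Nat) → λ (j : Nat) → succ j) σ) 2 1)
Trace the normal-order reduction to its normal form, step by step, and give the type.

normal-order reduction:
  (λ (t : Type₀) → λ (d : Type₀) → λ (v : t) → λ (τ : d) → v) Nat Nat 4 ((λ (σ : Nat) → λ (z : Nat) → elimNat (λ (r : Nat) → Nat) z (λ (x : Nat) → λ (j : Nat) → succ j) σ) 2 1)
  ~> (λ (t : Type₀) → λ (d : Nat) → λ (v : t) → d) Nat 4 ((λ (τ : Nat) → λ (σ : Nat) → elimNat (λ (z : Nat) → Nat) σ (λ (r : Nat) → λ (x : Nat) → succ x) τ) 2 1)
  ~> (λ (t : Nat) → λ (d : Nat) → t) 4 ((λ (v : Nat) → λ (τ : Nat) → elimNat (λ (σ : Nat) → Nat) τ (λ (z : Nat) → λ (r : Nat) → succ r) v) 2 1)
  ~> (λ (t : Nat) → 4) ((λ (d : Nat) → λ (v : Nat) → elimNat (λ (τ : Nat) → Nat) v (λ (σ : Nat) → λ (z : Nat) → succ z) d) 2 1)
  ~> 4
the term's type:
  Nat


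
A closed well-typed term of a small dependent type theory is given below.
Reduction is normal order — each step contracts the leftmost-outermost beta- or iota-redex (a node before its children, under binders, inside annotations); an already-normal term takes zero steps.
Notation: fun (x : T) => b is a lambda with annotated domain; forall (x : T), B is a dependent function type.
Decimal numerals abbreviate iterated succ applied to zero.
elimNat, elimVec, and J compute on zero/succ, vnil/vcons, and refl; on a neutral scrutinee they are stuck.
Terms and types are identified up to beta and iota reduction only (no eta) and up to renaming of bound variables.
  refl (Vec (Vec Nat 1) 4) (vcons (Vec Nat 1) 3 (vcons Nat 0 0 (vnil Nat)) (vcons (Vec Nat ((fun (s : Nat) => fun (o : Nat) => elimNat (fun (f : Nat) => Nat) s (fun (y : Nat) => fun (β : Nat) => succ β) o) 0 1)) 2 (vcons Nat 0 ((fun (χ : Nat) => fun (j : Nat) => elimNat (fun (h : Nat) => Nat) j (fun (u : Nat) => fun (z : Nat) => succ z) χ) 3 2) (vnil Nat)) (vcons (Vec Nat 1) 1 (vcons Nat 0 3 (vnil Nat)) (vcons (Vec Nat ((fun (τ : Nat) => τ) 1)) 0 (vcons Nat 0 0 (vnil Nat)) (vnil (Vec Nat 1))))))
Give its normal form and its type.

resulting normal form:
  refl (Vec (Vec Nat 1) 4) (vcons (Vec Nat 1) 3 (vcons Nat 0 0 (vnil Nat)) (vcons (Vec Nat 1) 2 (vcons Nat 0 5 (vnil Nat)) (vcons (Vec Nat 1) 1 (vcons Nat 0 3 (vnil Nat)) (vcons (Vec Nat 1) 0 (vcons Nat 0 0 (vnil Nat)) (vnil (Vec Nat 1))))))
type:
  Eq (Vec (Vec Nat 1) 4) (vcons (Vec Nat 1) 3 (vcons Nat 0 0 (vnil Nat)) (vcons (Vec Nat 1) 2 (vcons Nat 0 5 (vnil Nat)) (vcons (Vec Nat 1) 1 (vcons Nat 0 3 (vnil Nat)) (vcons (Vec Nat 1) 0 (vcons Nat 0 0 (vnil Nat)) (vnil (Vec Nat 1)))))) (vcons (Vec Nat 1) 3 (vcons Nat 0 0 (vnil Nat)) (vcons (Vec Nat 1) 2 (vcons Nat 0 5 (vnil Nat)) (vcons (Vec Nat 1) 1 (vcons Nat 0 3 (vnil Nat)) (vcons (Vec Nat 1) 0 (vcons Nat 0 0 (vnil Nat)) (vnil (Vec Nat 1))))))
observation: 19 normal-order steps normalize the term, beginning with a beta-redex.
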